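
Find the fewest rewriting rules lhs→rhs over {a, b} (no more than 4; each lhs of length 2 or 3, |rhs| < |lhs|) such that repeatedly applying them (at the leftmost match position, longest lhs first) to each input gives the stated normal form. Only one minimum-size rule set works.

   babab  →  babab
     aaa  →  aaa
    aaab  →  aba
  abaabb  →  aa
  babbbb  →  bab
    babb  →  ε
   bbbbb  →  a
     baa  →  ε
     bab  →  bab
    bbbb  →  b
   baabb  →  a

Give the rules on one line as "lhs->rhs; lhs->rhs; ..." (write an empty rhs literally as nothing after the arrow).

  | babab
  | aaa
  | aaab => aba
  | abaabb => abb => aa

aab->ba; baa->; bb->a; bbb->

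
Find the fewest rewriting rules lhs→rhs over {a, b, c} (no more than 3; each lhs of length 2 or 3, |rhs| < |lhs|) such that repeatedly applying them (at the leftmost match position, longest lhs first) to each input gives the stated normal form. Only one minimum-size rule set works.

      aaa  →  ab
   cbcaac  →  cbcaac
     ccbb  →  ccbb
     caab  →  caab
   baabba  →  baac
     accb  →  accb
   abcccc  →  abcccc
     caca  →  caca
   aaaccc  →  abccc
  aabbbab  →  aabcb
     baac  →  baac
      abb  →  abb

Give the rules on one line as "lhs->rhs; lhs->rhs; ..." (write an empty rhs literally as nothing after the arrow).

aaa->ab; bba->c

  | aaa => ab
  | cbcaac
  | ccbb
  | caab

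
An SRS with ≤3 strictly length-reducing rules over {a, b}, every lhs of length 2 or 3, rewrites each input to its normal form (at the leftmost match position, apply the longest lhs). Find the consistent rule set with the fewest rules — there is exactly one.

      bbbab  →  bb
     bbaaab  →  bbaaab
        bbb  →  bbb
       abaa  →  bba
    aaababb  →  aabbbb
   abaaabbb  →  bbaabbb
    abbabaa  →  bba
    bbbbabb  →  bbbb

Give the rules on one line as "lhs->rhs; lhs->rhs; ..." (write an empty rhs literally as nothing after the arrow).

  | bbbab => bb
  | bbaaab
  | bbb
  | abaa => bba

aba->bb; bab->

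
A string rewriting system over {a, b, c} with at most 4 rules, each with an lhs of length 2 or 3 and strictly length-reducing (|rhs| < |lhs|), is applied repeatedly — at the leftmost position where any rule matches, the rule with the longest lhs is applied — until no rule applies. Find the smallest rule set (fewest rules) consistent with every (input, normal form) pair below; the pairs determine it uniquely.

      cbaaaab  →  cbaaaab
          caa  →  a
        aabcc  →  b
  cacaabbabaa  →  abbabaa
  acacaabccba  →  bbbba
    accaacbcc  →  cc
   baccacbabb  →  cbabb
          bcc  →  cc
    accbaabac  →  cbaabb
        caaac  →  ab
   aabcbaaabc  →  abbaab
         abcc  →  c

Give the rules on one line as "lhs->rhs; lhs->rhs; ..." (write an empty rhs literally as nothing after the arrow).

  | cbaaaab
  | caa => a
  | aabcc => aacc => abc => ac => b
  | cacaabbabaa => caabbabaa => abbabaa

ac->b; bc->c; ca->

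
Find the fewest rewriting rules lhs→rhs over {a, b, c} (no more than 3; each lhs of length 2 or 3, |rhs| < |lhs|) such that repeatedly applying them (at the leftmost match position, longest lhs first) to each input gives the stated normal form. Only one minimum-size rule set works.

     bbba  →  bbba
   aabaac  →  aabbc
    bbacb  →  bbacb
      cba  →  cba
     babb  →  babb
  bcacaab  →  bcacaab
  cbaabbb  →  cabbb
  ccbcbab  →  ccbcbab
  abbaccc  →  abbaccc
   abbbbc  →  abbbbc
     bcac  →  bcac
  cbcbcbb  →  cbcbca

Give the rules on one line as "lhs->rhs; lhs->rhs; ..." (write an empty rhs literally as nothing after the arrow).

  | bbba
  | aabaac => aabbc
  | bbacb
  | cba

baa->bb; cbb->ca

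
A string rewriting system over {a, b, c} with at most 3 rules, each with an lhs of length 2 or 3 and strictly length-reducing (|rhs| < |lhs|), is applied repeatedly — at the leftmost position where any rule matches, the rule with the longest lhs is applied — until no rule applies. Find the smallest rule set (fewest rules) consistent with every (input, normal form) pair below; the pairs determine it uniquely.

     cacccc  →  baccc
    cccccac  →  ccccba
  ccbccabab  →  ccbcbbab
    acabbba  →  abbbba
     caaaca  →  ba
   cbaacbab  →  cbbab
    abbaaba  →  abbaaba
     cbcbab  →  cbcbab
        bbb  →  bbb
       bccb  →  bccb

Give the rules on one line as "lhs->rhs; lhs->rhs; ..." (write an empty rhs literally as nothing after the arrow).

aac->; ca->b; cac->ba

  | cacccc => baccc
  | cccccac => ccccba
  | ccbccabab => ccbcbbab
  | acabbba => abbbba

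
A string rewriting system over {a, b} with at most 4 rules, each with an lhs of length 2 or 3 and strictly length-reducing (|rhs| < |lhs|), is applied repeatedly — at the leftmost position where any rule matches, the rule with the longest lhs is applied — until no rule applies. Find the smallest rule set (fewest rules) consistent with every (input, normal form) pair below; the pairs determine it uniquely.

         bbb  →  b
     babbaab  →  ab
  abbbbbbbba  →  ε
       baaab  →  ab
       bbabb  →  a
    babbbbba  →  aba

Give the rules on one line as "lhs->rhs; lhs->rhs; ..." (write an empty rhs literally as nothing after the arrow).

  | bbb => b
  | babbaab => abbaab => aaab => ab
  | abbbbbbbba => abbbbbba => abbbba => abba => aa => ε
  | baaab => bab => ab

aa->; bab->ab; bb->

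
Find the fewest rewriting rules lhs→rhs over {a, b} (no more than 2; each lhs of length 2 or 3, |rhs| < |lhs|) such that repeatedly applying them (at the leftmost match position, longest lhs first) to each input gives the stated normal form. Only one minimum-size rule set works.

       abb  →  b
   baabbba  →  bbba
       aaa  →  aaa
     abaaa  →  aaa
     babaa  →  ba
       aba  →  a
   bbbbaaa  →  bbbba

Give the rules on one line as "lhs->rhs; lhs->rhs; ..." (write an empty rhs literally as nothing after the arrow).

ab->; baa->ba

  | abb => b
  | baabbba => babbba => bbba
  | aaa
  | abaaa => aaa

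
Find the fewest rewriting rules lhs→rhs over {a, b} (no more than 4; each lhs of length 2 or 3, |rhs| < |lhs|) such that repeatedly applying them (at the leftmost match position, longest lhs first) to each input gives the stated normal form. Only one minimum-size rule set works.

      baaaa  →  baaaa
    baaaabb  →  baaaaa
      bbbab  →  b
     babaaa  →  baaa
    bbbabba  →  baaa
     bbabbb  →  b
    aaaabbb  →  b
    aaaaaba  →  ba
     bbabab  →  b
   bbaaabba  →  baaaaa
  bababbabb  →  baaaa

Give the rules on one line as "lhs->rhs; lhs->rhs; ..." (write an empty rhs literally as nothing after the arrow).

  | baaaa
  | baaaabb => baaaaa
  | bbbab => bbab => bab => bb => b
  | babaaa => bbaaa => baaa

ab->b; abb->aa; bb->b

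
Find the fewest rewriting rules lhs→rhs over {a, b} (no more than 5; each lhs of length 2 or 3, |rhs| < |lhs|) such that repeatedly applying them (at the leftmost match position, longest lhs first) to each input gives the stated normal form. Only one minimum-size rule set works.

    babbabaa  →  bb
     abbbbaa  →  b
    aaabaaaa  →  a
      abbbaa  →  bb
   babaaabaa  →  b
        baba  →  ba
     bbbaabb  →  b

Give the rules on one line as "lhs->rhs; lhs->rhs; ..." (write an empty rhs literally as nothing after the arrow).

  | babbabaa => bbabaa => bbaa => bb
  | abbbbaa => bbbaa => baa => b
  | aaabaaaa => aabaaaa => abaaaa => aaaa => aaa => aa => a
  | abbbaa => bbaa => bb

aa->a; ab->; baa->b; bbb->b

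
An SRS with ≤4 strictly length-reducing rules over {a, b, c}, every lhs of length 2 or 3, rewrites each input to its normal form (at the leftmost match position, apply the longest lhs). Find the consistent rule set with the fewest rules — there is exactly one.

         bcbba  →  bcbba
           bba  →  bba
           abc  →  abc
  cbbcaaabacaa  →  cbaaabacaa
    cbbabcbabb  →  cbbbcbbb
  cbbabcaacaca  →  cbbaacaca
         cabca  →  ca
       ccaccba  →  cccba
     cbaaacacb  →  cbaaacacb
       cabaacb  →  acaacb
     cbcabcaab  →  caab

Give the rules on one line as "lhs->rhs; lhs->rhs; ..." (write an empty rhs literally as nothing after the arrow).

acc->c; bab->bb; bca->a; cab->ac

  | bcbba
  | bba
  | abc
  | cbbcaaabacaa => cbaaabacaa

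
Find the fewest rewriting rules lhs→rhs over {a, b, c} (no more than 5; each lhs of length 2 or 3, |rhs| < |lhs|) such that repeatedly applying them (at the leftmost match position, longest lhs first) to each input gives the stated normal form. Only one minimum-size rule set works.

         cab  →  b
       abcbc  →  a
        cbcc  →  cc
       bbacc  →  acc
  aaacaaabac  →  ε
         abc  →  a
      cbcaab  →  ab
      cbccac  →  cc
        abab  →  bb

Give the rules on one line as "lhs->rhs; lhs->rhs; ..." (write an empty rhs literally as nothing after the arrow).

  | cab => b
  | abcbc => abc => a
  | cbcc => cc
  | bbacc => bacc => acc

aa->b; ba->a; bc->; ca->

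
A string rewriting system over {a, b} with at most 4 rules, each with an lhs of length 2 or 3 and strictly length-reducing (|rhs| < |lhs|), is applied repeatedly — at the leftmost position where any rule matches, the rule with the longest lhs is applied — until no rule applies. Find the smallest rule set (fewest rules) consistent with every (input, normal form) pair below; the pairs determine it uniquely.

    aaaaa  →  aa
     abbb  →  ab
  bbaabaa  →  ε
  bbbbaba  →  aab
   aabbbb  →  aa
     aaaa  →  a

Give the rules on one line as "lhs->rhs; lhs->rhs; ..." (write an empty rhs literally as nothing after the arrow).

aaa->; bab->; bb->; bba->ab

  | aaaaa => aa
  | abbb => ab
  | bbaabaa => ababaa => aaa => ε
  | bbbbaba => bbaba => abba => aab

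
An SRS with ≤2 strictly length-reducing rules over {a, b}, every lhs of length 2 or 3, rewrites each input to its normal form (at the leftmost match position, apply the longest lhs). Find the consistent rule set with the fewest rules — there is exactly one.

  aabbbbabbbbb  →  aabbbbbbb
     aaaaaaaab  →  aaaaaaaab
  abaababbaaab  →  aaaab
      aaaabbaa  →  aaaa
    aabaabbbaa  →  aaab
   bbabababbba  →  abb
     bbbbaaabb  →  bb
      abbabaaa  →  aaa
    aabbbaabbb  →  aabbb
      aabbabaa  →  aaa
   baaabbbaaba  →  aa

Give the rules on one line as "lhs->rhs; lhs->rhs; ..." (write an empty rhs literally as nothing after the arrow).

  | aabbbbabbbbb => aabbbbbbb
  | aaaaaaaab
  | abaababbaaab => aababbaaab => aabaaab => aaaab
  | aaaabbaa => aaaaba => aaaa

ba->; bab->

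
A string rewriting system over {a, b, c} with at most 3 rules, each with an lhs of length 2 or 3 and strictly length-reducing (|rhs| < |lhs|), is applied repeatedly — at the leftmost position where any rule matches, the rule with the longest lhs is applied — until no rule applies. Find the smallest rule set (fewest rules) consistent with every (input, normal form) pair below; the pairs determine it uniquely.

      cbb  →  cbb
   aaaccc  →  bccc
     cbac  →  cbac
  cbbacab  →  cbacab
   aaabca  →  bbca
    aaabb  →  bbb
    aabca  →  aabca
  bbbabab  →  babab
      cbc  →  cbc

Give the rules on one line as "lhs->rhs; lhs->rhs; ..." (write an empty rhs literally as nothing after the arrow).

  | cbb
  | aaaccc => bccc
  | cbac
  | cbbacab => cbacab

aaa->b; bba->ba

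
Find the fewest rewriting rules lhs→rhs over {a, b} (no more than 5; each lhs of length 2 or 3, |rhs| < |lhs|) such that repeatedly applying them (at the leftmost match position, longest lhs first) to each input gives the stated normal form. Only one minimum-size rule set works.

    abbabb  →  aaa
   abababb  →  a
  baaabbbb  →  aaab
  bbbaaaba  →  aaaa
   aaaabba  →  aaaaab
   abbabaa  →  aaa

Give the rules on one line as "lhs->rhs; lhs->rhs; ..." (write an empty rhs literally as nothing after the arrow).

  | abbabb => aabbb => aaa
  | abababb => ababb => abb => a
  | baaabbbb => aabbbb => aaab
  | bbbaaaba => aaaaba => aaaa

ba->; bb->; bba->ab; bbb->a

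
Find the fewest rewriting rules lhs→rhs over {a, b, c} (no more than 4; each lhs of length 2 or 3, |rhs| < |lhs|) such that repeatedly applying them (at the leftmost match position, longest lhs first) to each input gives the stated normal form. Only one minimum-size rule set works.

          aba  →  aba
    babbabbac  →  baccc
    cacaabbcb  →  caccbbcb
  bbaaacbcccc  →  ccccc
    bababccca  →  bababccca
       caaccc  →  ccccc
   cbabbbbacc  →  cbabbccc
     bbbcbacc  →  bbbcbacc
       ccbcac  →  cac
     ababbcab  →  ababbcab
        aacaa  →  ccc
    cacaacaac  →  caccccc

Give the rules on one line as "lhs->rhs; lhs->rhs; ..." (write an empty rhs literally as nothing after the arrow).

  | aba
  | babbabbac => bacbbac => baccc
  | cacaabbcb => caccbbcb
  | bbaaacbcccc => caacbcccc => cccbcccc => ccccc

aa->c; bba->c; cbc->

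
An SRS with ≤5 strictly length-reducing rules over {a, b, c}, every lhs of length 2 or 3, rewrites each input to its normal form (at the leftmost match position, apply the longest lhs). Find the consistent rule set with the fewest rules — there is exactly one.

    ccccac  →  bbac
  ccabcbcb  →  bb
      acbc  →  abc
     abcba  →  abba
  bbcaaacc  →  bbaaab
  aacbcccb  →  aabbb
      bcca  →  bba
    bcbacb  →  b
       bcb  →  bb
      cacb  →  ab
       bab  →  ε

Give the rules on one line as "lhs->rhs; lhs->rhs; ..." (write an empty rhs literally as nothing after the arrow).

  | ccccac => bccac => bbac
  | ccabcbcb => babcbcb => cbcb => bcb => bb
  | acbc => abc
  | abcba => abba

bab->; ca->a; cb->b; cc->b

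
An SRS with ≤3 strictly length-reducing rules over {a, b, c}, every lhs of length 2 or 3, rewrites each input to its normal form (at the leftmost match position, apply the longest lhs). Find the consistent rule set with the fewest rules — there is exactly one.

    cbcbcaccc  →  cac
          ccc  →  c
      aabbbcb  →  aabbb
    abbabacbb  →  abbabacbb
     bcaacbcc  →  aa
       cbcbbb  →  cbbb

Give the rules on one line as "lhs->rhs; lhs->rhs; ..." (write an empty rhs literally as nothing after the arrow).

bc->; cc->

  | cbcbcaccc => cbcaccc => caccc => cac
  | ccc => c
  | aabbbcb => aabbb
  | abbabacbb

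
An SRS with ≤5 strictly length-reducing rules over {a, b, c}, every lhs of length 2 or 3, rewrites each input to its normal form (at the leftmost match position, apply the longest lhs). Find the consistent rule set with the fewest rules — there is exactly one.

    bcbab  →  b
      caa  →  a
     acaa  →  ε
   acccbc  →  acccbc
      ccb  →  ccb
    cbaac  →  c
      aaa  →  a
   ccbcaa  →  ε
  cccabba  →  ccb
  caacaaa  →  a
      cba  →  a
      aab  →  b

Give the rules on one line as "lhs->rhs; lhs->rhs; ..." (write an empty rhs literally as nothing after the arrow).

aa->; ba->; ca->; cba->a

  | bcbab => bab => b
  | caa => a
  | acaa => aa => ε
  | acccbc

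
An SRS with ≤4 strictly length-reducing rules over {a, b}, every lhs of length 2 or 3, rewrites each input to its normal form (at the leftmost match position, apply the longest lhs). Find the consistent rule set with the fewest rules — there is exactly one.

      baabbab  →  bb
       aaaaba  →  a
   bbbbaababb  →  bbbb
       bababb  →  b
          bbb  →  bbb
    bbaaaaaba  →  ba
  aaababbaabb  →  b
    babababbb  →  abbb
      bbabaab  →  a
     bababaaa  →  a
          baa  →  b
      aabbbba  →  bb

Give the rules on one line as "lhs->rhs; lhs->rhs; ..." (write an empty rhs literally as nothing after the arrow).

  | baabbab => bbab => bb
  | aaaaba => aaba => a
  | bbbbaababb => bbbababb => bbbabb => bbbb
  | bababb => aabb => b

aa->; aab->; bab->a; bba->b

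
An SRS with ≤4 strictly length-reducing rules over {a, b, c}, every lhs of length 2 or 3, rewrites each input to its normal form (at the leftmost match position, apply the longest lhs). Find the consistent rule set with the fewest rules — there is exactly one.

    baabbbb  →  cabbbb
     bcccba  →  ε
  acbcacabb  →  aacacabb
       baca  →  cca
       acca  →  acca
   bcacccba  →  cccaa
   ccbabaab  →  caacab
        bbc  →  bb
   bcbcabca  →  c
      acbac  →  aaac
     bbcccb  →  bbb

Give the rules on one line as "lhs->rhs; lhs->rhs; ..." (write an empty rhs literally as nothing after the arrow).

ba->c; bba->; bc->b; cb->a

  | baabbbb => cabbbb
  | bcccba => bccba => bcba => bba => ε
  | acbcacabb => aacacabb
  | baca => cca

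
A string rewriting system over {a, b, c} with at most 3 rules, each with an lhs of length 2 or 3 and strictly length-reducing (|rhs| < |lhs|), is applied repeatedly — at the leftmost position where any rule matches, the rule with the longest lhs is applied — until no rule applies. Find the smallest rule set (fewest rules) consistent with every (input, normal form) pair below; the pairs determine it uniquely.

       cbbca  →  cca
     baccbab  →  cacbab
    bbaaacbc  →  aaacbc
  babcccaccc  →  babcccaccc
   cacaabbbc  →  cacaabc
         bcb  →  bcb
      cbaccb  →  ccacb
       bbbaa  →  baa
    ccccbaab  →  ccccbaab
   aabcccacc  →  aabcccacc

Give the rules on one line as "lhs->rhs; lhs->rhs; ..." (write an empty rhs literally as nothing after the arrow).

bac->ca; bb->

  | cbbca => cca
  | baccbab => cacbab
  | bbaaacbc => aaacbc
  | babcccaccc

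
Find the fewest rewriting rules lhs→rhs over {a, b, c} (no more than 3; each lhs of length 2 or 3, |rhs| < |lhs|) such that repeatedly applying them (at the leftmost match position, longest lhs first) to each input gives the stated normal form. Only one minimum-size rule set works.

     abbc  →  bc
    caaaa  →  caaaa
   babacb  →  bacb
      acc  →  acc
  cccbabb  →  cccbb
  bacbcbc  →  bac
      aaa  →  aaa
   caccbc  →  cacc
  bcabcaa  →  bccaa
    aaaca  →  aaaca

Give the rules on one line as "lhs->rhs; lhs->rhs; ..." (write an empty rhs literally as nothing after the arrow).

ab->; cbc->c

  | abbc => bc
  | caaaa
  | babacb => bacb
  | acc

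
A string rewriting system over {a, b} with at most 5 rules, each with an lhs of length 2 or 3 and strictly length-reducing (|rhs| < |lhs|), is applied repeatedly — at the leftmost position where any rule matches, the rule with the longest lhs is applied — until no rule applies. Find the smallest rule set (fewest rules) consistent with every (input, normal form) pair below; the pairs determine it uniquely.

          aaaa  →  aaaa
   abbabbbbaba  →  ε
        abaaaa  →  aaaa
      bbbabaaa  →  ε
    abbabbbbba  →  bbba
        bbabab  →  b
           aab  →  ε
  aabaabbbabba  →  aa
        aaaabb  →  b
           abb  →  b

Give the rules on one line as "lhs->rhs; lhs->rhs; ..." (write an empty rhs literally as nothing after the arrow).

aab->ab; ab->; baa->; bab->a

  | aaaa
  | abbabbbbaba => babbbbaba => abbbaba => bbaba => baa => ε
  | abaaaa => aaaa
  | bbbabaaa => bbaaaa => baa => ε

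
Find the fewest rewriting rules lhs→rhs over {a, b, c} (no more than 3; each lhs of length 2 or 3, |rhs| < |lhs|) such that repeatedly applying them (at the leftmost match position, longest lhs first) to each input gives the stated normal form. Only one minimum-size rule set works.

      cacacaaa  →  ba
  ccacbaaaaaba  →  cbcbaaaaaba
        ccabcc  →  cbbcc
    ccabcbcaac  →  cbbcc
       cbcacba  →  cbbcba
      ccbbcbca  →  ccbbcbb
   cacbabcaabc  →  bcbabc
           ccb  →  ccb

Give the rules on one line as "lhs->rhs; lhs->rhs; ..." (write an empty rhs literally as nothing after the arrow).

  | cacacaaa => bcacaaa => bbcaaa => bbbaa => ba
  | ccacbaaaaaba => cbcbaaaaaba
  | ccabcc => cbbcc
  | ccabcbcaac => cbbcbcaac => cbbcbbac => cbbcc

bba->; ca->b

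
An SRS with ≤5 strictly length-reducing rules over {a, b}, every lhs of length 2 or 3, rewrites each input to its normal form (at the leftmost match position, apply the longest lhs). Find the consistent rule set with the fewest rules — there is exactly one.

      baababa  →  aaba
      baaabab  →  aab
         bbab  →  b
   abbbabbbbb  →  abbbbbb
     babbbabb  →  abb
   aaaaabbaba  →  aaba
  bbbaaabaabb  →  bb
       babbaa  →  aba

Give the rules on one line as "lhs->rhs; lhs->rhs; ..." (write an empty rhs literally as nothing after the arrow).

  | baababa => bababa => aaba
  | baaabab => baabab => babab => aab
  | bbab => b
  | abbbabbbbb => abbbbbb

aaa->; baa->ba; bab->a; bba->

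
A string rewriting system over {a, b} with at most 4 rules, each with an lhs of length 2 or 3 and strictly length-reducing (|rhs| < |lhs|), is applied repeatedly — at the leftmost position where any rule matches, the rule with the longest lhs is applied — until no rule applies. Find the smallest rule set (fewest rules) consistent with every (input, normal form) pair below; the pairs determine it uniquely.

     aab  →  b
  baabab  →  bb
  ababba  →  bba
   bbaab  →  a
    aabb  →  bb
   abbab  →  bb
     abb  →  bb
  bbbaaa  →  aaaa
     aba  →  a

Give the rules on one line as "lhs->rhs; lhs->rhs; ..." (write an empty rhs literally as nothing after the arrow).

  | aab => b
  | baabab => bbab => bb
  | ababba => abba => bba
  | bbaab => bbb => a

aab->b; ab->; abb->bb; bbb->a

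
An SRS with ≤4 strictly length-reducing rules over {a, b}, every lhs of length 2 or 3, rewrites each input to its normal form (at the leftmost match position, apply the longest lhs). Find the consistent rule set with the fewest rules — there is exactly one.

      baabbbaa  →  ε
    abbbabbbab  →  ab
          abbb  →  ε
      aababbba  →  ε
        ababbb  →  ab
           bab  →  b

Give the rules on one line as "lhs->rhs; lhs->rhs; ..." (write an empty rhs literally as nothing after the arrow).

aa->; aba->b; ba->; bbb->a

  | baabbbaa => abbbaa => aaaa => aa => ε
  | abbbabbbab => aaabbbab => abbbab => aaab => ab
  | abbb => aa => ε
  | aababbba => babbba => bbba => aa => ε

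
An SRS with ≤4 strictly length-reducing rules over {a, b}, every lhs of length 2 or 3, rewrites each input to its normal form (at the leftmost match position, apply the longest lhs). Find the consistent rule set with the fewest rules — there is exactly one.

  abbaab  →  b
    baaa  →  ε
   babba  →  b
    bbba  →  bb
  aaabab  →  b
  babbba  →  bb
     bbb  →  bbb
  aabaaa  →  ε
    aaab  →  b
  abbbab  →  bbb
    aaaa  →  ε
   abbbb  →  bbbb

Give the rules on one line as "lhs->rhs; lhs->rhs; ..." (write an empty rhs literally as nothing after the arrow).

aa->; ab->b; ba->

  | abbaab => bbaab => bab => b
  | baaa => aa => ε
  | babba => bba => b
  | bbba => bb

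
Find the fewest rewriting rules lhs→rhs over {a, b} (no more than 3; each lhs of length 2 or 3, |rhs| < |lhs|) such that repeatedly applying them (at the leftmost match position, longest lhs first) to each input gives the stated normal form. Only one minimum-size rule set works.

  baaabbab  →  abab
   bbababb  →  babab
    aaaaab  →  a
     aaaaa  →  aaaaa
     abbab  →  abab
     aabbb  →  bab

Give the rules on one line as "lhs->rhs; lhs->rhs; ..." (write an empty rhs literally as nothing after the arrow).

  | baaabbab => abbab => abab
  | bbababb => bababb => babab
  | aaaaab => aaaba => abaa => a
  | aaaaa

aab->ba; baa->; bb->b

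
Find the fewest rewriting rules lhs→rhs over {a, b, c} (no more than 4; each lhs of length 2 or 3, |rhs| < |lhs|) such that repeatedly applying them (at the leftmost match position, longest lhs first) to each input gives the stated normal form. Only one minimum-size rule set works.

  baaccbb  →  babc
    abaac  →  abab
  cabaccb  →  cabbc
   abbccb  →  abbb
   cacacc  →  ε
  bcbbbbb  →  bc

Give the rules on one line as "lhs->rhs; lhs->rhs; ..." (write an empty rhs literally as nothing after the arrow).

ac->b; cb->c; cc->

  | baaccbb => babcbb => babcb => babc
  | abaac => abab
  | cabaccb => cabbcb => cabbc
  | abbccb => abbb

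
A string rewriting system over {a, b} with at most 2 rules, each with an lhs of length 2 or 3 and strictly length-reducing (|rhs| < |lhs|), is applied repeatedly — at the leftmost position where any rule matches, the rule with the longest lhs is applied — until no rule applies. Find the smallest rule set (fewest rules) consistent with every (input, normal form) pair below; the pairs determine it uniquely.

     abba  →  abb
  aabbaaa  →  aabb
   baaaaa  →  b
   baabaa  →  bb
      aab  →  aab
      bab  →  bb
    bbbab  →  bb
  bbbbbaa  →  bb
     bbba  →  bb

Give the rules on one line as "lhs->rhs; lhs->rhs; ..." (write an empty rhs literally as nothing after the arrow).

ba->b; bbb->bb

  | abba => abb
  | aabbaaa => aabbaa => aabba => aabb
  | baaaaa => baaaa => baaa => baa => ba => b
  | baabaa => babaa => bbaa => bba => bb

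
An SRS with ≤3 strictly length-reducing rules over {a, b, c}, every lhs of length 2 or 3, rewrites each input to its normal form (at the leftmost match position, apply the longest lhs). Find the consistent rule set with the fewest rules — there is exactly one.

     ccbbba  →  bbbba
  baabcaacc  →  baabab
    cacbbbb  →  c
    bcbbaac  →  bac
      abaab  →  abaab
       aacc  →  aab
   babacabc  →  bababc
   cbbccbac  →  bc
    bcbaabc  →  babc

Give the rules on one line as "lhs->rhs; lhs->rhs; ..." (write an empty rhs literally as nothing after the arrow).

  | ccbbba => bbbba
  | baabcaacc => baabacc => baabab
  | cacbbbb => cbbbb => cbbb => cbb => cb => c
  | bcbbaac => bcbaac => bcaac => bac

ca->; cb->c; cc->b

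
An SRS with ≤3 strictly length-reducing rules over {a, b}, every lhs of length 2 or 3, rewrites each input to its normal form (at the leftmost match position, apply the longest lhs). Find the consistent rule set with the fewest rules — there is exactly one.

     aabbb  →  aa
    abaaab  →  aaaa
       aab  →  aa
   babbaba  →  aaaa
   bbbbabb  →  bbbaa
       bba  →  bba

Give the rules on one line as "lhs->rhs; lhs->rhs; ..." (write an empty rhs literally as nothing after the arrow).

  | aabbb => aabb => aab => aa
  | abaaab => aaaab => aaaa
  | aab => aa
  | babbaba => aababa => aaaba => aaaa

ab->a; bab->aa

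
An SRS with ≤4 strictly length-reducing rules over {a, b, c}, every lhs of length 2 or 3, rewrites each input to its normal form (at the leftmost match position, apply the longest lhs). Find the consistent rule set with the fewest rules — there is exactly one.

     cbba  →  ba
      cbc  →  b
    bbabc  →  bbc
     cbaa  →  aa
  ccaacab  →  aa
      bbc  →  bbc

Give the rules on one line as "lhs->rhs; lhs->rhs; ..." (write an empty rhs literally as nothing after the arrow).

ab->; ca->a; cb->; cbc->b

  | cbba => ba
  | cbc => b
  | bbabc => bbc
  | cbaa => aa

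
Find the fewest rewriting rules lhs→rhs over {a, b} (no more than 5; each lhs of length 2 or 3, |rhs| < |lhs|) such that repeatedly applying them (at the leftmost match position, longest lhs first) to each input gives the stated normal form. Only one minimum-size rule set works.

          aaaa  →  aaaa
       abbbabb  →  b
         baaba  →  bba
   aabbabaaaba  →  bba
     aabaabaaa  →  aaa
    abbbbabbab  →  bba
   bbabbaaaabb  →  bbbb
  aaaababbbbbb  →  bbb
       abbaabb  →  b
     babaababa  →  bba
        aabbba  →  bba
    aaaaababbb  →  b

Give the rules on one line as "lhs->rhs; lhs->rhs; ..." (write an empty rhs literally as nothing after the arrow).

  | aaaa
  | abbbabb => babb => b
  | baaba => bba
  | aabbabaaaba => babaaaba => baaaaba => baaba => bba

aab->; ab->a; abb->; baa->b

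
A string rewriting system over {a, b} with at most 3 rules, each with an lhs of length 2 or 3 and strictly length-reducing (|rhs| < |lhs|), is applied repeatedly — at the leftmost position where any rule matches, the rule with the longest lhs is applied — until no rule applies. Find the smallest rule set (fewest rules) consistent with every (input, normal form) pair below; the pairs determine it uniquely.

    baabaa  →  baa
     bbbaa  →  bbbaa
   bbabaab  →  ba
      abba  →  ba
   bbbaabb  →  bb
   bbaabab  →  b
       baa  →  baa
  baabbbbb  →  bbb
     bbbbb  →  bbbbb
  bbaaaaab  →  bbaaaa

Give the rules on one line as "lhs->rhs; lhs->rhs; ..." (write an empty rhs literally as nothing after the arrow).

ab->; aba->; bab->

  | baabaa => baa
  | bbbaa
  | bbabaab => baab => ba
  | abba => ba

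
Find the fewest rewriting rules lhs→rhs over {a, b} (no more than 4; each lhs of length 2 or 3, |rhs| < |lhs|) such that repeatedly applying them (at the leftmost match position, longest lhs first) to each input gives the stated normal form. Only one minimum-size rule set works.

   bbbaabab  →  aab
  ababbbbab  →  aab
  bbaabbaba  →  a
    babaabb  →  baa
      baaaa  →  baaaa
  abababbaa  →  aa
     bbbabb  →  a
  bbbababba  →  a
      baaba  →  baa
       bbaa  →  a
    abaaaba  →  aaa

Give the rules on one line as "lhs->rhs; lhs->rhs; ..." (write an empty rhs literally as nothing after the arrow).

aba->a; bb->; bba->; bbb->ab

  | bbbaabab => abaabab => aabab => aab
  | ababbbbab => abbbbab => aabbab => aab
  | bbaabbaba => abbaba => aba => a
  | babaabb => baabb => baa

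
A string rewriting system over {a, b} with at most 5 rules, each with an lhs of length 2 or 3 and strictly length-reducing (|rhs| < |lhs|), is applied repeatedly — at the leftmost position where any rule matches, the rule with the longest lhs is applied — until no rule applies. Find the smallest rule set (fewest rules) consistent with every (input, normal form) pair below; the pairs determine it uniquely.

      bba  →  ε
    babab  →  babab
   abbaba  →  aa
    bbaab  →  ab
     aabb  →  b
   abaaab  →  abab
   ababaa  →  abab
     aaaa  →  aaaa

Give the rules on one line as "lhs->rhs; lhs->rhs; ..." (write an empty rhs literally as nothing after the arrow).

  | bba => ε
  | babab
  | abbaba => aaaba => aa
  | bbaab => ab

aab->; abb->aa; baa->b; bba->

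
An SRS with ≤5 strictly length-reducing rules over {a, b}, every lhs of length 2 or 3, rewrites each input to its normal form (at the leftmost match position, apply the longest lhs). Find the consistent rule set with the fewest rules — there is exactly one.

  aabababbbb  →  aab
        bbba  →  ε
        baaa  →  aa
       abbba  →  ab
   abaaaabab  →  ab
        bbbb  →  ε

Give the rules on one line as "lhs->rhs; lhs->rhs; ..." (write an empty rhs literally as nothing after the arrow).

aba->ab; abb->ab; ba->; bb->

  | aabababbbb => aabbabbbb => aababbbb => aabbbbb => aabbbb => aabbb => aabb => aab
  | bbba => ba => ε
  | baaa => aa
  | abbba => abba => aba => ab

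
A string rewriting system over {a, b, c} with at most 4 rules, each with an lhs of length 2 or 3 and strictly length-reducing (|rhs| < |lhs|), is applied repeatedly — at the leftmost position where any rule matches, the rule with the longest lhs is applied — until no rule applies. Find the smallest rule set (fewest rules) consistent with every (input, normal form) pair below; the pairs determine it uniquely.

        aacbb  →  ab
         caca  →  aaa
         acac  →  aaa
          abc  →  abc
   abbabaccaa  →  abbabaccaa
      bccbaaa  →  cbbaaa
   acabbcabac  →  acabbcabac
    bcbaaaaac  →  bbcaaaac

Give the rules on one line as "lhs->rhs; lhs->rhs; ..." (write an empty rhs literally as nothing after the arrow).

  | aacbb => ab
  | caca => aaa
  | acac => aaa
  | abc

acb->; bcc->cb; cac->aa; cba->bc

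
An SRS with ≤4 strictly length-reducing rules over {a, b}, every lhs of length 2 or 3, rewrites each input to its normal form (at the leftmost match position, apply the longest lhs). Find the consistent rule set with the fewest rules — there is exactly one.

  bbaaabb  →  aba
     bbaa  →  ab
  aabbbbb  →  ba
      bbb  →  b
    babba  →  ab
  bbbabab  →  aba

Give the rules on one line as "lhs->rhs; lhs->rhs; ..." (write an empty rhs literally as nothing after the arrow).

  | bbaaabb => baaabb => ababb => aaab => aba
  | bbaa => baa => ab
  | aabbbbb => babbbb => aabbb => babb => aab => ba
  | bbb => bb => b

aab->ba; baa->ab; bab->aa; bb->b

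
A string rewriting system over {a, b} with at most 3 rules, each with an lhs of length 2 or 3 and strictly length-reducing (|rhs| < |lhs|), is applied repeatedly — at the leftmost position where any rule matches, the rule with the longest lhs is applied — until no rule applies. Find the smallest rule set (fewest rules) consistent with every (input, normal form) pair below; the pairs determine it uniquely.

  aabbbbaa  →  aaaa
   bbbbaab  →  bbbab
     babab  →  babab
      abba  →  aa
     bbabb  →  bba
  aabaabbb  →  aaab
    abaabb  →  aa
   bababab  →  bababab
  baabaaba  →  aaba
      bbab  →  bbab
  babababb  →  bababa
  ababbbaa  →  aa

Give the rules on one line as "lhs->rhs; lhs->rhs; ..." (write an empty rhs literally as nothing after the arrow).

  | aabbbbaa => aabbaa => aaaa
  | bbbbaab => bbbab
  | babab
  | abba => aa

abb->a; baa->a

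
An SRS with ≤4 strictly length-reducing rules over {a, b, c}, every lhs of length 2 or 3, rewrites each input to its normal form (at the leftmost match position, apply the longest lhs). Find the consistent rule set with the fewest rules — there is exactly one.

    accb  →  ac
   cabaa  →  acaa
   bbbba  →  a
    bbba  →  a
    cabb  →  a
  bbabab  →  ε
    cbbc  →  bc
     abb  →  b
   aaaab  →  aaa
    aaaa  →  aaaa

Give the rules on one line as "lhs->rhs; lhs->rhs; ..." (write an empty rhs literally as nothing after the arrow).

ab->; ba->a; cab->ac; cb->

  | accb => ac
  | cabaa => acaa
  | bbbba => bbba => bba => ba => a
  | bbba => bba => ba => a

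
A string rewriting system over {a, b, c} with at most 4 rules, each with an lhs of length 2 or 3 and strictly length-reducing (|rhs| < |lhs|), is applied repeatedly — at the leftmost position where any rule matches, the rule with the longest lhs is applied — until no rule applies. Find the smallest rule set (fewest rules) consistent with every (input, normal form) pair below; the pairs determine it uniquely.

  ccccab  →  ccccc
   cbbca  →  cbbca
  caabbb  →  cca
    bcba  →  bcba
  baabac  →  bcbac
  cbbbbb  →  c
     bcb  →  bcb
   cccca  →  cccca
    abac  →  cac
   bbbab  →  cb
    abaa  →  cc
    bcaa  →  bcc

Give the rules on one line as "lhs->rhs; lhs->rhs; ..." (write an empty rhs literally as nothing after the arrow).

aa->c; ab->c; abb->; bbb->a

  | ccccab => ccccc
  | cbbca
  | caabbb => ccbbb => cca
  | bcba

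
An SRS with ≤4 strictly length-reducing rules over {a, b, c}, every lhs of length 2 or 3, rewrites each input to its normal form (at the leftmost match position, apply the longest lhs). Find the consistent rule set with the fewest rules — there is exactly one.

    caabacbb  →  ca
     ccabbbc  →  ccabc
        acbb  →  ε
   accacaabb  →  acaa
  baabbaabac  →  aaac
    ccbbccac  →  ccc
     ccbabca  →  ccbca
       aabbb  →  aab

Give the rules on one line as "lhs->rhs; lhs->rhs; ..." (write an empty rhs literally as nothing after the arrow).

  | caabacbb => caacbb => cabb => ca
  | ccabbbc => ccabc
  | acbb => bb => ε
  | accacaabb => acaabb => acaa

acb->b; ba->; bb->; cac->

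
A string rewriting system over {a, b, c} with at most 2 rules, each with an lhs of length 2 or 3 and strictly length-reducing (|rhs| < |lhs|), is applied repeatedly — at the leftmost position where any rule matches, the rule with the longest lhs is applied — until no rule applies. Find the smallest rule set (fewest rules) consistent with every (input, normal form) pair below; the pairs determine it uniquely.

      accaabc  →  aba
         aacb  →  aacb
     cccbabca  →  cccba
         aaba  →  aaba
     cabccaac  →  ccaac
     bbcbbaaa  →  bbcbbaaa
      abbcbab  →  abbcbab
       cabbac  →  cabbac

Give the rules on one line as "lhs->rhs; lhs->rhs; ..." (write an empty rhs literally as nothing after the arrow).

  | accaabc => abaabc => aba
  | aacb
  | cccbabca => cccba
  | aaba

abc->; acc->ab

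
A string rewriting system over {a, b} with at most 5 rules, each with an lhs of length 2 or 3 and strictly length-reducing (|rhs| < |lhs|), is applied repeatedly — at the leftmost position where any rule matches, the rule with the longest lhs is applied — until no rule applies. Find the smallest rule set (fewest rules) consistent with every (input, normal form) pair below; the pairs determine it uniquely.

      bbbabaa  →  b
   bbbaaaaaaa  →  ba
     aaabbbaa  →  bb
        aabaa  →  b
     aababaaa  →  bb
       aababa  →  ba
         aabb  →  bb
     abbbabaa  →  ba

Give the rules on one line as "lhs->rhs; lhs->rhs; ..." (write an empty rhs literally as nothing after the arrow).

  | bbbabaa => bbbaa => bba => b
  | bbbaaaaaaa => bbaaaaaa => baaaaa => bbaa => ba
  | aaabbbaa => bbbbaa => bbba => bb
  | aabaa => baa => b

aa->; aaa->b; ab->; bba->b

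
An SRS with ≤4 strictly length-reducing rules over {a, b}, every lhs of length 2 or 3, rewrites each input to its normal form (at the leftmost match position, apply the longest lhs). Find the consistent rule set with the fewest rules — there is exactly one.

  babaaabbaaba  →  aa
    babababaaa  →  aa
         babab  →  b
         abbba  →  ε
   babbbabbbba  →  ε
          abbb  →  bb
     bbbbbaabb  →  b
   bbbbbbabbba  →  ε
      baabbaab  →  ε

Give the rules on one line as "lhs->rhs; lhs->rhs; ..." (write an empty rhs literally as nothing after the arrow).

ab->; ba->; bba->ba

  | babaaabbaaba => baaabbaaba => aabbaaba => abaaba => aaba => aa
  | babababaaa => bababaaa => babaaa => baaa => aa
  | babab => bab => b
  | abbba => bba => ba => ε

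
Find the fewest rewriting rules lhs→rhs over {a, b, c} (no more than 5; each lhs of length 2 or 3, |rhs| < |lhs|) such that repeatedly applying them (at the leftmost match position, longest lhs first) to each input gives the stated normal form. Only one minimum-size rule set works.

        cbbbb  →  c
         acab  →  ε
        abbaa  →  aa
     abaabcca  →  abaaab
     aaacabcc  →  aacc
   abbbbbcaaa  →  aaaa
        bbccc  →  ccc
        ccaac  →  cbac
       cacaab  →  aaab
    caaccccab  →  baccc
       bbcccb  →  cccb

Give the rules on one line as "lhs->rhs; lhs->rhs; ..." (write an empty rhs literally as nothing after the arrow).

abb->; bb->; bc->a; ca->b

  | cbbbb => cbb => c
  | acab => abb => ε
  | abbaa => aa
  | abaabcca => abaaaca => abaaab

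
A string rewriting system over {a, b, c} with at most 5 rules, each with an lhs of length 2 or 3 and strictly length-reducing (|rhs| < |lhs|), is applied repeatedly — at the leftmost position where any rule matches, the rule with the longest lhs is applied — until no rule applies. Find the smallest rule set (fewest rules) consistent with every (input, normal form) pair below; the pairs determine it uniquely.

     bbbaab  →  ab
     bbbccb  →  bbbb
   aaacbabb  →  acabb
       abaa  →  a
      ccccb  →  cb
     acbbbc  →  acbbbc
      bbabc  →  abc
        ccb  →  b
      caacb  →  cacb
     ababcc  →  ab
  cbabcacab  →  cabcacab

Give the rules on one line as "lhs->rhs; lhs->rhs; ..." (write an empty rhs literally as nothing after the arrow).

  | bbbaab => bbaab => baab => aab => ab
  | bbbccb => bbbb
  | aaacbabb => aacbabb => acbabb => acabb
  | abaa => aaa => aa => a

aa->a; ba->a; cc->; ccc->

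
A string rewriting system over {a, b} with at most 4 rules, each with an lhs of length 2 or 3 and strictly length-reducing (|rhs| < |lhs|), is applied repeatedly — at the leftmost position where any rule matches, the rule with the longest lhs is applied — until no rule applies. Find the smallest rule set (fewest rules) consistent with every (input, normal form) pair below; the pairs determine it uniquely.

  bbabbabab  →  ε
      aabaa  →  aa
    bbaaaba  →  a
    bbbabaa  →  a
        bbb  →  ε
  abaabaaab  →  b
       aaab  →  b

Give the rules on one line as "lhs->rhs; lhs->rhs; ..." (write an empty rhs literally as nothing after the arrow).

  | bbabbabab => bbbbabab => babab => bbab => bbb => ε
  | aabaa => aa
  | bbaaaba => bbaaba => bbaba => bbba => a
  | bbbabaa => abaa => a

ab->b; aba->; ba->b; bbb->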